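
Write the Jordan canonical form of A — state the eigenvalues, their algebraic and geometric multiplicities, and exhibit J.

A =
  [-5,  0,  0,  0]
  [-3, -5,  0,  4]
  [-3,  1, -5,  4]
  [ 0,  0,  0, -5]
J_3(-5) ⊕ J_1(-5)

The characteristic polynomial is
  det(x·I − A) = x^4 + 20*x^3 + 150*x^2 + 500*x + 625 = (x + 5)^4

Eigenvalues and multiplicities (the geometric multiplicity of λ is n − rank(A − λI), which equals the number of Jordan blocks for λ):
  λ = -5: algebraic multiplicity = 4, geometric multiplicity = 2

Determining the block sizes for each eigenvalue:
  λ = -5: with am = 4 and gm = 2, the partition is not yet determined (e.g. several partitions of 4 into 2 parts exist). Let N = A − (-5)·I. Computing rank(N^1) = 2, rank(N^2) = 1, rank(N^3) = 0; the number of blocks of size ≥ j is rank(N^{j−1}) − rank(N^j), giving [2, 1, 1]. So we have 1 block(s) of size 3, 1 block(s) of size 1 → block sizes [3, 1]

Assembling the blocks gives a Jordan form
J =
  [-5,  1,  0,  0]
  [ 0, -5,  1,  0]
  [ 0,  0, -5,  0]
  [ 0,  0,  0, -5]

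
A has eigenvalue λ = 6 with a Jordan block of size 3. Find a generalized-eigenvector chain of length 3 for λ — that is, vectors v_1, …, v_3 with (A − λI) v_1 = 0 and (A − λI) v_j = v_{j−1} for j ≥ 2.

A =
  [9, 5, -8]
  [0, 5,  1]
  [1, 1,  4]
A Jordan chain for λ = 6 of length 3:
v_1 = (1, 1, 1)ᵀ
v_2 = (3, 0, 1)ᵀ
v_3 = (1, 0, 0)ᵀ

Let N = A − (6)·I. We want v_3 with N^3 v_3 = 0 but N^2 v_3 ≠ 0; then v_{j-1} := N · v_j for j = 3, …, 2.

Pick v_3 = (1, 0, 0)ᵀ.
Then v_2 = N · v_3 = (3, 0, 1)ᵀ.
Then v_1 = N · v_2 = (1, 1, 1)ᵀ.

Sanity check: (A − (6)·I) v_1 = (0, 0, 0)ᵀ = 0. ✓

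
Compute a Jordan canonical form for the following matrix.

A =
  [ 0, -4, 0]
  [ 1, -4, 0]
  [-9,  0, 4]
J_2(-2) ⊕ J_1(4)

The characteristic polynomial is
  det(x·I − A) = x^3 - 12*x - 16 = (x - 4)*(x + 2)^2

Eigenvalues and multiplicities (the geometric multiplicity of λ is n − rank(A − λI), which equals the number of Jordan blocks for λ):
  λ = -2: algebraic multiplicity = 2, geometric multiplicity = 1
  λ = 4: algebraic multiplicity = 1, geometric multiplicity = 1

Determining the block sizes for each eigenvalue:
  λ = -2: one block (gm = 1), so the single block has size am = 2 → block sizes [2]
  λ = 4: one block (gm = 1), so the single block has size am = 1 → block sizes [1]

Assembling the blocks gives a Jordan form
J =
  [-2,  1, 0]
  [ 0, -2, 0]
  [ 0,  0, 4]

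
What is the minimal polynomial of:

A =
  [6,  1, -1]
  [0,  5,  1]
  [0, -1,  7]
x^2 - 12*x + 36

The characteristic polynomial is χ_A(x) = (x - 6)^3, so the eigenvalues are known. The minimal polynomial is
  m_A(x) = Π_λ (x − λ)^{k_λ}
where k_λ is the size of the *largest* Jordan block for λ (equivalently, the smallest k with (A − λI)^k v = 0 for every generalised eigenvector v of λ).

  λ = 6: largest Jordan block has size 2, contributing (x − 6)^2

So m_A(x) = (x - 6)^2 = x^2 - 12*x + 36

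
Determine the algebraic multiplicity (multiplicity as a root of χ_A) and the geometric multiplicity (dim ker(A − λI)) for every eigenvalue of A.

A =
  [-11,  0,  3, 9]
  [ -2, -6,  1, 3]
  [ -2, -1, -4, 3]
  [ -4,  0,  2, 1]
λ = -5: alg = 4, geom = 2

Step 1 — factor the characteristic polynomial to read off the algebraic multiplicities:
  χ_A(x) = (x + 5)^4

Step 2 — compute geometric multiplicities via the rank-nullity identity g(λ) = n − rank(A − λI):
  rank(A − (-5)·I) = 2, so dim ker(A − (-5)·I) = n − 2 = 2

Summary:
  λ = -5: algebraic multiplicity = 4, geometric multiplicity = 2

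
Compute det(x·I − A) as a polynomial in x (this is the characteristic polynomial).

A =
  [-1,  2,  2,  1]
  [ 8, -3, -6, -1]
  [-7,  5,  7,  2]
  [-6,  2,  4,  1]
x^4 - 4*x^3 + 6*x^2 - 4*x + 1

Expanding det(x·I − A) (e.g. by cofactor expansion or by noting that A is similar to its Jordan form J, which has the same characteristic polynomial as A) gives
  χ_A(x) = x^4 - 4*x^3 + 6*x^2 - 4*x + 1
which factors as (x - 1)^4. The eigenvalues (with algebraic multiplicities) are λ = 1 with multiplicity 4.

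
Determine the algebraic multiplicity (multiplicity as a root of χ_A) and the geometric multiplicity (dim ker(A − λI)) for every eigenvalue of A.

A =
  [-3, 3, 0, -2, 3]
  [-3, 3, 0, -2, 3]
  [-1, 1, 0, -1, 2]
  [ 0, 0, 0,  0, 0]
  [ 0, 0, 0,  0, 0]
λ = 0: alg = 5, geom = 3

Step 1 — factor the characteristic polynomial to read off the algebraic multiplicities:
  χ_A(x) = x^5

Step 2 — compute geometric multiplicities via the rank-nullity identity g(λ) = n − rank(A − λI):
  rank(A − (0)·I) = 2, so dim ker(A − (0)·I) = n − 2 = 3

Summary:
  λ = 0: algebraic multiplicity = 5, geometric multiplicity = 3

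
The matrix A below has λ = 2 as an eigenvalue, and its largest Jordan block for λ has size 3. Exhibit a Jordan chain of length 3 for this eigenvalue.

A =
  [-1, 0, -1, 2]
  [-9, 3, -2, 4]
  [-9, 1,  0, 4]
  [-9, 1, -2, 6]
A Jordan chain for λ = 2 of length 3:
v_1 = (1, 3, 3, 3)ᵀ
v_2 = (0, 1, 1, 1)ᵀ
v_3 = (0, 1, 0, 0)ᵀ

Let N = A − (2)·I. We want v_3 with N^3 v_3 = 0 but N^2 v_3 ≠ 0; then v_{j-1} := N · v_j for j = 3, …, 2.

Pick v_3 = (0, 1, 0, 0)ᵀ.
Then v_2 = N · v_3 = (0, 1, 1, 1)ᵀ.
Then v_1 = N · v_2 = (1, 3, 3, 3)ᵀ.

Sanity check: (A − (2)·I) v_1 = (0, 0, 0, 0)ᵀ = 0. ✓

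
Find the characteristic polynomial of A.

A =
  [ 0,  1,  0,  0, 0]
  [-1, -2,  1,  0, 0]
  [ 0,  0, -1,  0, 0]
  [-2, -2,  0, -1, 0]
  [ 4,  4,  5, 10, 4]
x^5 - 10*x^3 - 20*x^2 - 15*x - 4

Expanding det(x·I − A) (e.g. by cofactor expansion or by noting that A is similar to its Jordan form J, which has the same characteristic polynomial as A) gives
  χ_A(x) = x^5 - 10*x^3 - 20*x^2 - 15*x - 4
which factors as (x - 4)*(x + 1)^4. The eigenvalues (with algebraic multiplicities) are λ = -1 with multiplicity 4, λ = 4 with multiplicity 1.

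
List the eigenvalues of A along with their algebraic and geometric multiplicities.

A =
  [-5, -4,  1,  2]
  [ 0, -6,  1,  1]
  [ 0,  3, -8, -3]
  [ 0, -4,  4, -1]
λ = -5: alg = 4, geom = 2

Step 1 — factor the characteristic polynomial to read off the algebraic multiplicities:
  χ_A(x) = (x + 5)^4

Step 2 — compute geometric multiplicities via the rank-nullity identity g(λ) = n − rank(A − λI):
  rank(A − (-5)·I) = 2, so dim ker(A − (-5)·I) = n − 2 = 2

Summary:
  λ = -5: algebraic multiplicity = 4, geometric multiplicity = 2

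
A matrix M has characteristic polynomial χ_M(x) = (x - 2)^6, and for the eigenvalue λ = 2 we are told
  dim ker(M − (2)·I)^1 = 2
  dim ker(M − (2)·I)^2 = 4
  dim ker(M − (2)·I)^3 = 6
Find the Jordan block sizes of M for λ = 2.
Block sizes for λ = 2: [3, 3]

From the dimensions of kernels of powers, the number of Jordan blocks of size at least j is d_j − d_{j−1} where d_j = dim ker(N^j) (with d_0 = 0). Computing the differences gives [2, 2, 2].
The number of blocks of size exactly k is (#blocks of size ≥ k) − (#blocks of size ≥ k + 1), so the partition is: 2 block(s) of size 3.
In nonincreasing order the block sizes are [3, 3].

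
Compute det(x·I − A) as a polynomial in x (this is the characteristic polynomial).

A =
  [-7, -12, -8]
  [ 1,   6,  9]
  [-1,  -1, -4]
x^3 + 5*x^2 - 25*x - 125

Expanding det(x·I − A) (e.g. by cofactor expansion or by noting that A is similar to its Jordan form J, which has the same characteristic polynomial as A) gives
  χ_A(x) = x^3 + 5*x^2 - 25*x - 125
which factors as (x - 5)*(x + 5)^2. The eigenvalues (with algebraic multiplicities) are λ = -5 with multiplicity 2, λ = 5 with multiplicity 1.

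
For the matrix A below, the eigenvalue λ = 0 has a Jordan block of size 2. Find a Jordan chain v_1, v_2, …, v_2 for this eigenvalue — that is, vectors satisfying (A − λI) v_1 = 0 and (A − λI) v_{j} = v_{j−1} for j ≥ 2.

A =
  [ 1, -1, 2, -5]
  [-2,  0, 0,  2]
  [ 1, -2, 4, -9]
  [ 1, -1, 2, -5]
A Jordan chain for λ = 0 of length 2:
v_1 = (1, -2, 1, 1)ᵀ
v_2 = (1, 0, 0, 0)ᵀ

Let N = A − (0)·I. We want v_2 with N^2 v_2 = 0 but N^1 v_2 ≠ 0; then v_{j-1} := N · v_j for j = 2, …, 2.

Pick v_2 = (1, 0, 0, 0)ᵀ.
Then v_1 = N · v_2 = (1, -2, 1, 1)ᵀ.

Sanity check: (A − (0)·I) v_1 = (0, 0, 0, 0)ᵀ = 0. ✓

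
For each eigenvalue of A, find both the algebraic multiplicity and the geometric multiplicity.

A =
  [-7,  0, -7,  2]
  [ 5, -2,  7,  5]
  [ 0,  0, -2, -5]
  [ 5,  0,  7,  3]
λ = -2: alg = 4, geom = 2

Step 1 — factor the characteristic polynomial to read off the algebraic multiplicities:
  χ_A(x) = (x + 2)^4

Step 2 — compute geometric multiplicities via the rank-nullity identity g(λ) = n − rank(A − λI):
  rank(A − (-2)·I) = 2, so dim ker(A − (-2)·I) = n − 2 = 2

Summary:
  λ = -2: algebraic multiplicity = 4, geometric multiplicity = 2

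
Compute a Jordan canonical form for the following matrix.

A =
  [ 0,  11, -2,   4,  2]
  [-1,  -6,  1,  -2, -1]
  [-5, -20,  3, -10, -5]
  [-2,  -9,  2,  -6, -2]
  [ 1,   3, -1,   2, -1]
J_3(-2) ⊕ J_1(-2) ⊕ J_1(-2)

The characteristic polynomial is
  det(x·I − A) = x^5 + 10*x^4 + 40*x^3 + 80*x^2 + 80*x + 32 = (x + 2)^5

Eigenvalues and multiplicities (the geometric multiplicity of λ is n − rank(A − λI), which equals the number of Jordan blocks for λ):
  λ = -2: algebraic multiplicity = 5, geometric multiplicity = 3

Determining the block sizes for each eigenvalue:
  λ = -2: with am = 5 and gm = 3, the partition is not yet determined (e.g. several partitions of 5 into 3 parts exist). Let N = A − (-2)·I. Computing rank(N^1) = 2, rank(N^2) = 1, rank(N^3) = 0; the number of blocks of size ≥ j is rank(N^{j−1}) − rank(N^j), giving [3, 1, 1]. So we have 1 block(s) of size 3, 2 block(s) of size 1 → block sizes [3, 1, 1]

Assembling the blocks gives a Jordan form
J =
  [-2,  1,  0,  0,  0]
  [ 0, -2,  1,  0,  0]
  [ 0,  0, -2,  0,  0]
  [ 0,  0,  0, -2,  0]
  [ 0,  0,  0,  0, -2]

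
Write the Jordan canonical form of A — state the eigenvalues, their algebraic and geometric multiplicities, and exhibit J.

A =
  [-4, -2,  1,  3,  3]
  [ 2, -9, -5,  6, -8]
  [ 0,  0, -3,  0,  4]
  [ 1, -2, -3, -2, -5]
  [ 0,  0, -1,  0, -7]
J_3(-5) ⊕ J_1(-5) ⊕ J_1(-5)

The characteristic polynomial is
  det(x·I − A) = x^5 + 25*x^4 + 250*x^3 + 1250*x^2 + 3125*x + 3125 = (x + 5)^5

Eigenvalues and multiplicities (the geometric multiplicity of λ is n − rank(A − λI), which equals the number of Jordan blocks for λ):
  λ = -5: algebraic multiplicity = 5, geometric multiplicity = 3

Determining the block sizes for each eigenvalue:
  λ = -5: with am = 5 and gm = 3, the partition is not yet determined (e.g. several partitions of 5 into 3 parts exist). Let N = A − (-5)·I. Computing rank(N^1) = 2, rank(N^2) = 1, rank(N^3) = 0; the number of blocks of size ≥ j is rank(N^{j−1}) − rank(N^j), giving [3, 1, 1]. So we have 1 block(s) of size 3, 2 block(s) of size 1 → block sizes [3, 1, 1]

Assembling the blocks gives a Jordan form
J =
  [-5,  1,  0,  0,  0]
  [ 0, -5,  1,  0,  0]
  [ 0,  0, -5,  0,  0]
  [ 0,  0,  0, -5,  0]
  [ 0,  0,  0,  0, -5]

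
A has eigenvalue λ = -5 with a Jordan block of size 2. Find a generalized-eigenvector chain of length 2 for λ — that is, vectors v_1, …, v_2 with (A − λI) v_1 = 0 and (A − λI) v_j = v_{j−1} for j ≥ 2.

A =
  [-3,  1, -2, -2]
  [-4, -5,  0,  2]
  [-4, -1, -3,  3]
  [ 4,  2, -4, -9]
A Jordan chain for λ = -5 of length 2:
v_1 = (2, -4, -4, 4)ᵀ
v_2 = (1, 0, 0, 0)ᵀ

Let N = A − (-5)·I. We want v_2 with N^2 v_2 = 0 but N^1 v_2 ≠ 0; then v_{j-1} := N · v_j for j = 2, …, 2.

Pick v_2 = (1, 0, 0, 0)ᵀ.
Then v_1 = N · v_2 = (2, -4, -4, 4)ᵀ.

Sanity check: (A − (-5)·I) v_1 = (0, 0, 0, 0)ᵀ = 0. ✓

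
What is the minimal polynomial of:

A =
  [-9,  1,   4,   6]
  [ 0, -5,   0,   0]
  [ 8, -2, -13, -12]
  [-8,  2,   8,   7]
x^2 + 10*x + 25

The characteristic polynomial is χ_A(x) = (x + 5)^4, so the eigenvalues are known. The minimal polynomial is
  m_A(x) = Π_λ (x − λ)^{k_λ}
where k_λ is the size of the *largest* Jordan block for λ (equivalently, the smallest k with (A − λI)^k v = 0 for every generalised eigenvector v of λ).

  λ = -5: largest Jordan block has size 2, contributing (x + 5)^2

So m_A(x) = (x + 5)^2 = x^2 + 10*x + 25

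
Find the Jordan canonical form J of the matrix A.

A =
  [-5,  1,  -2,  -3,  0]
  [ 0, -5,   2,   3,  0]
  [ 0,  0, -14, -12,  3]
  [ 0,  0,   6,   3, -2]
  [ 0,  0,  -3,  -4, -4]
J_3(-5) ⊕ J_2(-5)

The characteristic polynomial is
  det(x·I − A) = x^5 + 25*x^4 + 250*x^3 + 1250*x^2 + 3125*x + 3125 = (x + 5)^5

Eigenvalues and multiplicities (the geometric multiplicity of λ is n − rank(A − λI), which equals the number of Jordan blocks for λ):
  λ = -5: algebraic multiplicity = 5, geometric multiplicity = 2

Determining the block sizes for each eigenvalue:
  λ = -5: with am = 5 and gm = 2, the partition is not yet determined (e.g. several partitions of 5 into 2 parts exist). Let N = A − (-5)·I. Computing rank(N^1) = 3, rank(N^2) = 1, rank(N^3) = 0; the number of blocks of size ≥ j is rank(N^{j−1}) − rank(N^j), giving [2, 2, 1]. So we have 1 block(s) of size 3, 1 block(s) of size 2 → block sizes [3, 2]

Assembling the blocks gives a Jordan form
J =
  [-5,  1,  0,  0,  0]
  [ 0, -5,  1,  0,  0]
  [ 0,  0, -5,  0,  0]
  [ 0,  0,  0, -5,  1]
  [ 0,  0,  0,  0, -5]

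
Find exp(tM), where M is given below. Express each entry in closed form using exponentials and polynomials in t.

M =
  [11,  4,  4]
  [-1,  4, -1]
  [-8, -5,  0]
e^{tM} =
  [6*t*exp(5*t) + exp(5*t), 4*t*exp(5*t), 4*t*exp(5*t)]
  [3*t^2*exp(5*t)/2 - t*exp(5*t), t^2*exp(5*t) - t*exp(5*t) + exp(5*t), t^2*exp(5*t) - t*exp(5*t)]
  [-3*t^2*exp(5*t)/2 - 8*t*exp(5*t), -t^2*exp(5*t) - 5*t*exp(5*t), -t^2*exp(5*t) - 5*t*exp(5*t) + exp(5*t)]

Strategy: write M = P · J · P⁻¹ where J is a Jordan canonical form, so e^{tM} = P · e^{tJ} · P⁻¹, and e^{tJ} can be computed block-by-block.

M has Jordan form
J =
  [5, 1, 0]
  [0, 5, 1]
  [0, 0, 5]
(up to reordering of blocks).

Per-block formulas:
  For a 3×3 Jordan block J_3(5): exp(t · J_3(5)) = e^(5t)·(I + t·N + (t^2/2)·N^2), where N is the 3×3 nilpotent shift.

After assembling e^{tJ} and conjugating by P, we get:

e^{tM} =
  [6*t*exp(5*t) + exp(5*t), 4*t*exp(5*t), 4*t*exp(5*t)]
  [3*t^2*exp(5*t)/2 - t*exp(5*t), t^2*exp(5*t) - t*exp(5*t) + exp(5*t), t^2*exp(5*t) - t*exp(5*t)]
  [-3*t^2*exp(5*t)/2 - 8*t*exp(5*t), -t^2*exp(5*t) - 5*t*exp(5*t), -t^2*exp(5*t) - 5*t*exp(5*t) + exp(5*t)]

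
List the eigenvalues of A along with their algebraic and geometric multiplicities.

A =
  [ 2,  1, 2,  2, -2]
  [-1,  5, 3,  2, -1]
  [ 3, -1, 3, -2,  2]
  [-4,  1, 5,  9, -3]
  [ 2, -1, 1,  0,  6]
λ = 5: alg = 5, geom = 3

Step 1 — factor the characteristic polynomial to read off the algebraic multiplicities:
  χ_A(x) = (x - 5)^5

Step 2 — compute geometric multiplicities via the rank-nullity identity g(λ) = n − rank(A − λI):
  rank(A − (5)·I) = 2, so dim ker(A − (5)·I) = n − 2 = 3

Summary:
  λ = 5: algebraic multiplicity = 5, geometric multiplicity = 3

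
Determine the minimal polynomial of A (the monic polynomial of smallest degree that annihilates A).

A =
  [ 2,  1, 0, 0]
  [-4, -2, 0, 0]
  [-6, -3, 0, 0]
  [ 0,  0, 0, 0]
x^2

The characteristic polynomial is χ_A(x) = x^4, so the eigenvalues are known. The minimal polynomial is
  m_A(x) = Π_λ (x − λ)^{k_λ}
where k_λ is the size of the *largest* Jordan block for λ (equivalently, the smallest k with (A − λI)^k v = 0 for every generalised eigenvector v of λ).

  λ = 0: largest Jordan block has size 2, contributing (x − 0)^2

So m_A(x) = x^2 = x^2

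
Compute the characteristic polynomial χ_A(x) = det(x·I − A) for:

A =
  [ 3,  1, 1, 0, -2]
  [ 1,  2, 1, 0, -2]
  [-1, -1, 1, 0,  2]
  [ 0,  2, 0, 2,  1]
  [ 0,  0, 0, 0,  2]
x^5 - 10*x^4 + 40*x^3 - 80*x^2 + 80*x - 32

Expanding det(x·I − A) (e.g. by cofactor expansion or by noting that A is similar to its Jordan form J, which has the same characteristic polynomial as A) gives
  χ_A(x) = x^5 - 10*x^4 + 40*x^3 - 80*x^2 + 80*x - 32
which factors as (x - 2)^5. The eigenvalues (with algebraic multiplicities) are λ = 2 with multiplicity 5.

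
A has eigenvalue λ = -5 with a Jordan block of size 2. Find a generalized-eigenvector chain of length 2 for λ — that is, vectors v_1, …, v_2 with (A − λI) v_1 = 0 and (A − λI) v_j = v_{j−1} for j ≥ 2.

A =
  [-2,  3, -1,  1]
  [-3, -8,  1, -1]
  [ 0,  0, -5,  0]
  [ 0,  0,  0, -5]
A Jordan chain for λ = -5 of length 2:
v_1 = (3, -3, 0, 0)ᵀ
v_2 = (1, 0, 0, 0)ᵀ

Let N = A − (-5)·I. We want v_2 with N^2 v_2 = 0 but N^1 v_2 ≠ 0; then v_{j-1} := N · v_j for j = 2, …, 2.

Pick v_2 = (1, 0, 0, 0)ᵀ.
Then v_1 = N · v_2 = (3, -3, 0, 0)ᵀ.

Sanity check: (A − (-5)·I) v_1 = (0, 0, 0, 0)ᵀ = 0. ✓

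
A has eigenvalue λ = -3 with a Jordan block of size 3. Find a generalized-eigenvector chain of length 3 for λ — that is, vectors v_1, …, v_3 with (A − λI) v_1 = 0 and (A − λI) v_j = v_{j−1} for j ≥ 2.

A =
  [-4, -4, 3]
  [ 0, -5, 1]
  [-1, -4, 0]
A Jordan chain for λ = -3 of length 3:
v_1 = (-2, -1, -2)ᵀ
v_2 = (-1, 0, -1)ᵀ
v_3 = (1, 0, 0)ᵀ

Let N = A − (-3)·I. We want v_3 with N^3 v_3 = 0 but N^2 v_3 ≠ 0; then v_{j-1} := N · v_j for j = 3, …, 2.

Pick v_3 = (1, 0, 0)ᵀ.
Then v_2 = N · v_3 = (-1, 0, -1)ᵀ.
Then v_1 = N · v_2 = (-2, -1, -2)ᵀ.

Sanity check: (A − (-3)·I) v_1 = (0, 0, 0)ᵀ = 0. ✓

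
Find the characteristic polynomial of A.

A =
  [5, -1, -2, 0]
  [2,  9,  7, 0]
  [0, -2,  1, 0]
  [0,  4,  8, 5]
x^4 - 20*x^3 + 150*x^2 - 500*x + 625

Expanding det(x·I − A) (e.g. by cofactor expansion or by noting that A is similar to its Jordan form J, which has the same characteristic polynomial as A) gives
  χ_A(x) = x^4 - 20*x^3 + 150*x^2 - 500*x + 625
which factors as (x - 5)^4. The eigenvalues (with algebraic multiplicities) are λ = 5 with multiplicity 4.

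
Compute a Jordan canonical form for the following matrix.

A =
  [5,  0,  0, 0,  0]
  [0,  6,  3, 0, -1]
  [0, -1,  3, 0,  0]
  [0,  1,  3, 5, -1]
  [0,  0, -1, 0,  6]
J_3(5) ⊕ J_1(5) ⊕ J_1(5)

The characteristic polynomial is
  det(x·I − A) = x^5 - 25*x^4 + 250*x^3 - 1250*x^2 + 3125*x - 3125 = (x - 5)^5

Eigenvalues and multiplicities (the geometric multiplicity of λ is n − rank(A − λI), which equals the number of Jordan blocks for λ):
  λ = 5: algebraic multiplicity = 5, geometric multiplicity = 3

Determining the block sizes for each eigenvalue:
  λ = 5: with am = 5 and gm = 3, the partition is not yet determined (e.g. several partitions of 5 into 3 parts exist). Let N = A − (5)·I. Computing rank(N^1) = 2, rank(N^2) = 1, rank(N^3) = 0; the number of blocks of size ≥ j is rank(N^{j−1}) − rank(N^j), giving [3, 1, 1]. So we have 1 block(s) of size 3, 2 block(s) of size 1 → block sizes [3, 1, 1]

Assembling the blocks gives a Jordan form
J =
  [5, 1, 0, 0, 0]
  [0, 5, 1, 0, 0]
  [0, 0, 5, 0, 0]
  [0, 0, 0, 5, 0]
  [0, 0, 0, 0, 5]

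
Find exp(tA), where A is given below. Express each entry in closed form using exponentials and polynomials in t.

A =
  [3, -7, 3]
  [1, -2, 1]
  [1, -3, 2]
e^{tA} =
  [2*t*exp(t) + exp(t), -t^2*exp(t) - 7*t*exp(t), t^2*exp(t) + 3*t*exp(t)]
  [t*exp(t), -t^2*exp(t)/2 - 3*t*exp(t) + exp(t), t^2*exp(t)/2 + t*exp(t)]
  [t*exp(t), -t^2*exp(t)/2 - 3*t*exp(t), t^2*exp(t)/2 + t*exp(t) + exp(t)]

Strategy: write A = P · J · P⁻¹ where J is a Jordan canonical form, so e^{tA} = P · e^{tJ} · P⁻¹, and e^{tJ} can be computed block-by-block.

A has Jordan form
J =
  [1, 1, 0]
  [0, 1, 1]
  [0, 0, 1]
(up to reordering of blocks).

Per-block formulas:
  For a 3×3 Jordan block J_3(1): exp(t · J_3(1)) = e^(1t)·(I + t·N + (t^2/2)·N^2), where N is the 3×3 nilpotent shift.

After assembling e^{tJ} and conjugating by P, we get:

e^{tA} =
  [2*t*exp(t) + exp(t), -t^2*exp(t) - 7*t*exp(t), t^2*exp(t) + 3*t*exp(t)]
  [t*exp(t), -t^2*exp(t)/2 - 3*t*exp(t) + exp(t), t^2*exp(t)/2 + t*exp(t)]
  [t*exp(t), -t^2*exp(t)/2 - 3*t*exp(t), t^2*exp(t)/2 + t*exp(t) + exp(t)]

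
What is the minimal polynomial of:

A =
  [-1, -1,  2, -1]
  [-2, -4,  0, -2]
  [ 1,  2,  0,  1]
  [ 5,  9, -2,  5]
x^2

The characteristic polynomial is χ_A(x) = x^4, so the eigenvalues are known. The minimal polynomial is
  m_A(x) = Π_λ (x − λ)^{k_λ}
where k_λ is the size of the *largest* Jordan block for λ (equivalently, the smallest k with (A − λI)^k v = 0 for every generalised eigenvector v of λ).

  λ = 0: largest Jordan block has size 2, contributing (x − 0)^2

So m_A(x) = x^2 = x^2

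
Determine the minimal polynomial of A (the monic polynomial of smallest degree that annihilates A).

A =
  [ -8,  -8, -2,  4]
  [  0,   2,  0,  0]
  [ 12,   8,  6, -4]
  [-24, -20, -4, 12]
x^2 - 6*x + 8

The characteristic polynomial is χ_A(x) = (x - 4)^2*(x - 2)^2, so the eigenvalues are known. The minimal polynomial is
  m_A(x) = Π_λ (x − λ)^{k_λ}
where k_λ is the size of the *largest* Jordan block for λ (equivalently, the smallest k with (A − λI)^k v = 0 for every generalised eigenvector v of λ).

  λ = 2: largest Jordan block has size 1, contributing (x − 2)
  λ = 4: largest Jordan block has size 1, contributing (x − 4)

So m_A(x) = (x - 4)*(x - 2) = x^2 - 6*x + 8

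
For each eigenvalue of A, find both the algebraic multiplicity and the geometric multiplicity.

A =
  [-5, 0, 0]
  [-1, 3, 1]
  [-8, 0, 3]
λ = -5: alg = 1, geom = 1; λ = 3: alg = 2, geom = 1

Step 1 — factor the characteristic polynomial to read off the algebraic multiplicities:
  χ_A(x) = (x - 3)^2*(x + 5)

Step 2 — compute geometric multiplicities via the rank-nullity identity g(λ) = n − rank(A − λI):
  rank(A − (-5)·I) = 2, so dim ker(A − (-5)·I) = n − 2 = 1
  rank(A − (3)·I) = 2, so dim ker(A − (3)·I) = n − 2 = 1

Summary:
  λ = -5: algebraic multiplicity = 1, geometric multiplicity = 1
  λ = 3: algebraic multiplicity = 2, geometric multiplicity = 1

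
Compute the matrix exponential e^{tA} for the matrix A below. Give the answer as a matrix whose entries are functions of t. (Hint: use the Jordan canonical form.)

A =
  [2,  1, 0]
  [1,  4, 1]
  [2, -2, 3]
e^{tA} =
  [t^2*exp(3*t) - t*exp(3*t) + exp(3*t), t*exp(3*t), t^2*exp(3*t)/2]
  [t^2*exp(3*t) + t*exp(3*t), t*exp(3*t) + exp(3*t), t^2*exp(3*t)/2 + t*exp(3*t)]
  [-2*t^2*exp(3*t) + 2*t*exp(3*t), -2*t*exp(3*t), -t^2*exp(3*t) + exp(3*t)]

Strategy: write A = P · J · P⁻¹ where J is a Jordan canonical form, so e^{tA} = P · e^{tJ} · P⁻¹, and e^{tJ} can be computed block-by-block.

A has Jordan form
J =
  [3, 1, 0]
  [0, 3, 1]
  [0, 0, 3]
(up to reordering of blocks).

Per-block formulas:
  For a 3×3 Jordan block J_3(3): exp(t · J_3(3)) = e^(3t)·(I + t·N + (t^2/2)·N^2), where N is the 3×3 nilpotent shift.

After assembling e^{tJ} and conjugating by P, we get:

e^{tA} =
  [t^2*exp(3*t) - t*exp(3*t) + exp(3*t), t*exp(3*t), t^2*exp(3*t)/2]
  [t^2*exp(3*t) + t*exp(3*t), t*exp(3*t) + exp(3*t), t^2*exp(3*t)/2 + t*exp(3*t)]
  [-2*t^2*exp(3*t) + 2*t*exp(3*t), -2*t*exp(3*t), -t^2*exp(3*t) + exp(3*t)]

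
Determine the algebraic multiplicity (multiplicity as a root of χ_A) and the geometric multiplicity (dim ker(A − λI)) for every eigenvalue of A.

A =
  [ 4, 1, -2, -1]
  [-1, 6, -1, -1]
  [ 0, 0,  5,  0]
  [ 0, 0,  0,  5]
λ = 5: alg = 4, geom = 2

Step 1 — factor the characteristic polynomial to read off the algebraic multiplicities:
  χ_A(x) = (x - 5)^4

Step 2 — compute geometric multiplicities via the rank-nullity identity g(λ) = n − rank(A − λI):
  rank(A − (5)·I) = 2, so dim ker(A − (5)·I) = n − 2 = 2

Summary:
  λ = 5: algebraic multiplicity = 4, geometric multiplicity = 2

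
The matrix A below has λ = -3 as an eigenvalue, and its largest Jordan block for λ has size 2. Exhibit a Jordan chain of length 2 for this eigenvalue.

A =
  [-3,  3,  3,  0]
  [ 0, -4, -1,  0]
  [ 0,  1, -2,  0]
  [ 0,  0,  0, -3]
A Jordan chain for λ = -3 of length 2:
v_1 = (3, -1, 1, 0)ᵀ
v_2 = (0, 1, 0, 0)ᵀ

Let N = A − (-3)·I. We want v_2 with N^2 v_2 = 0 but N^1 v_2 ≠ 0; then v_{j-1} := N · v_j for j = 2, …, 2.

Pick v_2 = (0, 1, 0, 0)ᵀ.
Then v_1 = N · v_2 = (3, -1, 1, 0)ᵀ.

Sanity check: (A − (-3)·I) v_1 = (0, 0, 0, 0)ᵀ = 0. ✓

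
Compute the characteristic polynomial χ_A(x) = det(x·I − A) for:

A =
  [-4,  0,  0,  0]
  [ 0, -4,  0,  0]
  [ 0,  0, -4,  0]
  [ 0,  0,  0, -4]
x^4 + 16*x^3 + 96*x^2 + 256*x + 256

Expanding det(x·I − A) (e.g. by cofactor expansion or by noting that A is similar to its Jordan form J, which has the same characteristic polynomial as A) gives
  χ_A(x) = x^4 + 16*x^3 + 96*x^2 + 256*x + 256
which factors as (x + 4)^4. The eigenvalues (with algebraic multiplicities) are λ = -4 with multiplicity 4.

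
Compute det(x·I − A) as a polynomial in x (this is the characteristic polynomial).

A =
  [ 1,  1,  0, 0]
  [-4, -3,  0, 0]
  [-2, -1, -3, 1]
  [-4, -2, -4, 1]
x^4 + 4*x^3 + 6*x^2 + 4*x + 1

Expanding det(x·I − A) (e.g. by cofactor expansion or by noting that A is similar to its Jordan form J, which has the same characteristic polynomial as A) gives
  χ_A(x) = x^4 + 4*x^3 + 6*x^2 + 4*x + 1
which factors as (x + 1)^4. The eigenvalues (with algebraic multiplicities) are λ = -1 with multiplicity 4.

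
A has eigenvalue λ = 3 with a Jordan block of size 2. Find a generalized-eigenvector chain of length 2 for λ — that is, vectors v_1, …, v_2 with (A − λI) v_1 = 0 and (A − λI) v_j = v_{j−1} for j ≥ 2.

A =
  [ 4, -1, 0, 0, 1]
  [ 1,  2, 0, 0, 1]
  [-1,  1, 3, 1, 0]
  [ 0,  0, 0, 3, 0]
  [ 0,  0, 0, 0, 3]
A Jordan chain for λ = 3 of length 2:
v_1 = (1, 1, -1, 0, 0)ᵀ
v_2 = (1, 0, 0, 0, 0)ᵀ

Let N = A − (3)·I. We want v_2 with N^2 v_2 = 0 but N^1 v_2 ≠ 0; then v_{j-1} := N · v_j for j = 2, …, 2.

Pick v_2 = (1, 0, 0, 0, 0)ᵀ.
Then v_1 = N · v_2 = (1, 1, -1, 0, 0)ᵀ.

Sanity check: (A − (3)·I) v_1 = (0, 0, 0, 0, 0)ᵀ = 0. ✓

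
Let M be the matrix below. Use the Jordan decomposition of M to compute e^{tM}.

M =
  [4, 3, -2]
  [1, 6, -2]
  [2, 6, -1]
e^{tM} =
  [t*exp(3*t) + exp(3*t), 3*t*exp(3*t), -2*t*exp(3*t)]
  [t*exp(3*t), 3*t*exp(3*t) + exp(3*t), -2*t*exp(3*t)]
  [2*t*exp(3*t), 6*t*exp(3*t), -4*t*exp(3*t) + exp(3*t)]

Strategy: write M = P · J · P⁻¹ where J is a Jordan canonical form, so e^{tM} = P · e^{tJ} · P⁻¹, and e^{tJ} can be computed block-by-block.

M has Jordan form
J =
  [3, 1, 0]
  [0, 3, 0]
  [0, 0, 3]
(up to reordering of blocks).

Per-block formulas:
  For a 1×1 block at λ = 3: exp(t · [3]) = [e^(3t)].
  For a 2×2 Jordan block J_2(3): exp(t · J_2(3)) = e^(3t)·(I + t·N), where N is the 2×2 nilpotent shift.

After assembling e^{tJ} and conjugating by P, we get:

e^{tM} =
  [t*exp(3*t) + exp(3*t), 3*t*exp(3*t), -2*t*exp(3*t)]
  [t*exp(3*t), 3*t*exp(3*t) + exp(3*t), -2*t*exp(3*t)]
  [2*t*exp(3*t), 6*t*exp(3*t), -4*t*exp(3*t) + exp(3*t)]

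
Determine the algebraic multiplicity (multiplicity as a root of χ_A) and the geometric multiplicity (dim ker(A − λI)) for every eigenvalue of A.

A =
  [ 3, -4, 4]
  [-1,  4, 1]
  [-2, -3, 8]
λ = 5: alg = 3, geom = 1

Step 1 — factor the characteristic polynomial to read off the algebraic multiplicities:
  χ_A(x) = (x - 5)^3

Step 2 — compute geometric multiplicities via the rank-nullity identity g(λ) = n − rank(A − λI):
  rank(A − (5)·I) = 2, so dim ker(A − (5)·I) = n − 2 = 1

Summary:
  λ = 5: algebraic multiplicity = 3, geometric multiplicity = 1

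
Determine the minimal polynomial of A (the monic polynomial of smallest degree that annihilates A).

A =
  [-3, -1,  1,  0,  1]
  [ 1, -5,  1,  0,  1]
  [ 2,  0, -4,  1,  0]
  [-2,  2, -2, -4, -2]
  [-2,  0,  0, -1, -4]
x^2 + 8*x + 16

The characteristic polynomial is χ_A(x) = (x + 4)^5, so the eigenvalues are known. The minimal polynomial is
  m_A(x) = Π_λ (x − λ)^{k_λ}
where k_λ is the size of the *largest* Jordan block for λ (equivalently, the smallest k with (A − λI)^k v = 0 for every generalised eigenvector v of λ).

  λ = -4: largest Jordan block has size 2, contributing (x + 4)^2

So m_A(x) = (x + 4)^2 = x^2 + 8*x + 16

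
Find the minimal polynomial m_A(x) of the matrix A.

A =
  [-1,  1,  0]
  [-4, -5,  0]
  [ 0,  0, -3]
x^2 + 6*x + 9

The characteristic polynomial is χ_A(x) = (x + 3)^3, so the eigenvalues are known. The minimal polynomial is
  m_A(x) = Π_λ (x − λ)^{k_λ}
where k_λ is the size of the *largest* Jordan block for λ (equivalently, the smallest k with (A − λI)^k v = 0 for every generalised eigenvector v of λ).

  λ = -3: largest Jordan block has size 2, contributing (x + 3)^2

So m_A(x) = (x + 3)^2 = x^2 + 6*x + 9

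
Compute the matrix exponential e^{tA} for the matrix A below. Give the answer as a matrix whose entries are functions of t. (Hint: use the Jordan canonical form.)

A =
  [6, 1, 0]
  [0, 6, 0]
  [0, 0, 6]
e^{tA} =
  [exp(6*t), t*exp(6*t), 0]
  [0, exp(6*t), 0]
  [0, 0, exp(6*t)]

Strategy: write A = P · J · P⁻¹ where J is a Jordan canonical form, so e^{tA} = P · e^{tJ} · P⁻¹, and e^{tJ} can be computed block-by-block.

A has Jordan form
J =
  [6, 1, 0]
  [0, 6, 0]
  [0, 0, 6]
(up to reordering of blocks).

Per-block formulas:
  For a 1×1 block at λ = 6: exp(t · [6]) = [e^(6t)].
  For a 2×2 Jordan block J_2(6): exp(t · J_2(6)) = e^(6t)·(I + t·N), where N is the 2×2 nilpotent shift.

After assembling e^{tJ} and conjugating by P, we get:

e^{tA} =
  [exp(6*t), t*exp(6*t), 0]
  [0, exp(6*t), 0]
  [0, 0, exp(6*t)]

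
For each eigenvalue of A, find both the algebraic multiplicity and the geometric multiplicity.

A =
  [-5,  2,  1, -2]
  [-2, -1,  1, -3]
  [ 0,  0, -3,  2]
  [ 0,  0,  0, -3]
λ = -3: alg = 4, geom = 2

Step 1 — factor the characteristic polynomial to read off the algebraic multiplicities:
  χ_A(x) = (x + 3)^4

Step 2 — compute geometric multiplicities via the rank-nullity identity g(λ) = n − rank(A − λI):
  rank(A − (-3)·I) = 2, so dim ker(A − (-3)·I) = n − 2 = 2

Summary:
  λ = -3: algebraic multiplicity = 4, geometric multiplicity = 2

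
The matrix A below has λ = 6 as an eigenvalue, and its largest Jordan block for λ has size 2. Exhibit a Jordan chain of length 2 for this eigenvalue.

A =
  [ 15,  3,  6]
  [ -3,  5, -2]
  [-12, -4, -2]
A Jordan chain for λ = 6 of length 2:
v_1 = (9, -3, -12)ᵀ
v_2 = (1, 0, 0)ᵀ

Let N = A − (6)·I. We want v_2 with N^2 v_2 = 0 but N^1 v_2 ≠ 0; then v_{j-1} := N · v_j for j = 2, …, 2.

Pick v_2 = (1, 0, 0)ᵀ.
Then v_1 = N · v_2 = (9, -3, -12)ᵀ.

Sanity check: (A − (6)·I) v_1 = (0, 0, 0)ᵀ = 0. ✓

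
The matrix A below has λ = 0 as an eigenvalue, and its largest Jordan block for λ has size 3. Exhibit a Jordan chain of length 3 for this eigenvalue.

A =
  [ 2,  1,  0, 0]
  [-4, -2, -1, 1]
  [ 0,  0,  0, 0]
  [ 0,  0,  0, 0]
A Jordan chain for λ = 0 of length 3:
v_1 = (-1, 2, 0, 0)ᵀ
v_2 = (0, -1, 0, 0)ᵀ
v_3 = (0, 0, 1, 0)ᵀ

Let N = A − (0)·I. We want v_3 with N^3 v_3 = 0 but N^2 v_3 ≠ 0; then v_{j-1} := N · v_j for j = 3, …, 2.

Pick v_3 = (0, 0, 1, 0)ᵀ.
Then v_2 = N · v_3 = (0, -1, 0, 0)ᵀ.
Then v_1 = N · v_2 = (-1, 2, 0, 0)ᵀ.

Sanity check: (A − (0)·I) v_1 = (0, 0, 0, 0)ᵀ = 0. ✓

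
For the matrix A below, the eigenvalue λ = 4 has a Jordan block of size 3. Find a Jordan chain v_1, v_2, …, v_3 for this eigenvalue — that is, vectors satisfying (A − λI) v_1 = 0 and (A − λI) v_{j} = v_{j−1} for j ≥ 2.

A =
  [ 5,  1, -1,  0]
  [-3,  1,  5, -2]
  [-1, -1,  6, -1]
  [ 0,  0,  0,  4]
A Jordan chain for λ = 4 of length 3:
v_1 = (-1, 1, 0, 0)ᵀ
v_2 = (1, -3, -1, 0)ᵀ
v_3 = (1, 0, 0, 0)ᵀ

Let N = A − (4)·I. We want v_3 with N^3 v_3 = 0 but N^2 v_3 ≠ 0; then v_{j-1} := N · v_j for j = 3, …, 2.

Pick v_3 = (1, 0, 0, 0)ᵀ.
Then v_2 = N · v_3 = (1, -3, -1, 0)ᵀ.
Then v_1 = N · v_2 = (-1, 1, 0, 0)ᵀ.

Sanity check: (A − (4)·I) v_1 = (0, 0, 0, 0)ᵀ = 0. ✓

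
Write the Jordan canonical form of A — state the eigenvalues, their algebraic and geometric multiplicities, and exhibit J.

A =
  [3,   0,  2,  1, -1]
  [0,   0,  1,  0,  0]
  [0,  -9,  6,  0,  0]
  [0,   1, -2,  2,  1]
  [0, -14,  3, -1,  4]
J_3(3) ⊕ J_2(3)

The characteristic polynomial is
  det(x·I − A) = x^5 - 15*x^4 + 90*x^3 - 270*x^2 + 405*x - 243 = (x - 3)^5

Eigenvalues and multiplicities (the geometric multiplicity of λ is n − rank(A − λI), which equals the number of Jordan blocks for λ):
  λ = 3: algebraic multiplicity = 5, geometric multiplicity = 2

Determining the block sizes for each eigenvalue:
  λ = 3: with am = 5 and gm = 2, the partition is not yet determined (e.g. several partitions of 5 into 2 parts exist). Let N = A − (3)·I. Computing rank(N^1) = 3, rank(N^2) = 1, rank(N^3) = 0; the number of blocks of size ≥ j is rank(N^{j−1}) − rank(N^j), giving [2, 2, 1]. So we have 1 block(s) of size 3, 1 block(s) of size 2 → block sizes [3, 2]

Assembling the blocks gives a Jordan form
J =
  [3, 1, 0, 0, 0]
  [0, 3, 1, 0, 0]
  [0, 0, 3, 0, 0]
  [0, 0, 0, 3, 1]
  [0, 0, 0, 0, 3]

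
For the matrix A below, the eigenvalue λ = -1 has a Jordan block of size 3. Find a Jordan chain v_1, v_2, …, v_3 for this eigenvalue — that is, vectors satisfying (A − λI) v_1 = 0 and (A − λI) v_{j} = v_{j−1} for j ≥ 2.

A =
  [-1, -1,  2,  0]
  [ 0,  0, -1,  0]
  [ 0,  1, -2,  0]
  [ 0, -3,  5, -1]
A Jordan chain for λ = -1 of length 3:
v_1 = (1, 0, 0, 2)ᵀ
v_2 = (-1, 1, 1, -3)ᵀ
v_3 = (0, 1, 0, 0)ᵀ

Let N = A − (-1)·I. We want v_3 with N^3 v_3 = 0 but N^2 v_3 ≠ 0; then v_{j-1} := N · v_j for j = 3, …, 2.

Pick v_3 = (0, 1, 0, 0)ᵀ.
Then v_2 = N · v_3 = (-1, 1, 1, -3)ᵀ.
Then v_1 = N · v_2 = (1, 0, 0, 2)ᵀ.

Sanity check: (A − (-1)·I) v_1 = (0, 0, 0, 0)ᵀ = 0. ✓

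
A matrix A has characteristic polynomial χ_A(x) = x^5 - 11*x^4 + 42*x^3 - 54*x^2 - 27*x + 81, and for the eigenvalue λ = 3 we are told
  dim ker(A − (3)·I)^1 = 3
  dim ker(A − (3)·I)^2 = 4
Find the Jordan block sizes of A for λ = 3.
Block sizes for λ = 3: [2, 1, 1]

From the dimensions of kernels of powers, the number of Jordan blocks of size at least j is d_j − d_{j−1} where d_j = dim ker(N^j) (with d_0 = 0). Computing the differences gives [3, 1].
The number of blocks of size exactly k is (#blocks of size ≥ k) − (#blocks of size ≥ k + 1), so the partition is: 2 block(s) of size 1, 1 block(s) of size 2.
In nonincreasing order the block sizes are [2, 1, 1].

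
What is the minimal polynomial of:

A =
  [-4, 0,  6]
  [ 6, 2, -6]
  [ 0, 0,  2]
x^2 + 2*x - 8

The characteristic polynomial is χ_A(x) = (x - 2)^2*(x + 4), so the eigenvalues are known. The minimal polynomial is
  m_A(x) = Π_λ (x − λ)^{k_λ}
where k_λ is the size of the *largest* Jordan block for λ (equivalently, the smallest k with (A − λI)^k v = 0 for every generalised eigenvector v of λ).

  λ = -4: largest Jordan block has size 1, contributing (x + 4)
  λ = 2: largest Jordan block has size 1, contributing (x − 2)

So m_A(x) = (x - 2)*(x + 4) = x^2 + 2*x - 8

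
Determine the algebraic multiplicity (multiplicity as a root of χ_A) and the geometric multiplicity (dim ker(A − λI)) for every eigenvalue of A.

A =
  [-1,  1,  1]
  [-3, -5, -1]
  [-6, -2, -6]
λ = -4: alg = 3, geom = 2

Step 1 — factor the characteristic polynomial to read off the algebraic multiplicities:
  χ_A(x) = (x + 4)^3

Step 2 — compute geometric multiplicities via the rank-nullity identity g(λ) = n − rank(A − λI):
  rank(A − (-4)·I) = 1, so dim ker(A − (-4)·I) = n − 1 = 2

Summary:
  λ = -4: algebraic multiplicity = 3, geometric multiplicity = 2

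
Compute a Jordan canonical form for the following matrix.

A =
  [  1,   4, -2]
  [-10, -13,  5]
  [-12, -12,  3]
J_2(-3) ⊕ J_1(-3)

The characteristic polynomial is
  det(x·I − A) = x^3 + 9*x^2 + 27*x + 27 = (x + 3)^3

Eigenvalues and multiplicities (the geometric multiplicity of λ is n − rank(A − λI), which equals the number of Jordan blocks for λ):
  λ = -3: algebraic multiplicity = 3, geometric multiplicity = 2

Determining the block sizes for each eigenvalue:
  λ = -3: 2 blocks summing to 3 forces exactly one block of size 2 and the rest size 1 → block sizes [2, 1]

Assembling the blocks gives a Jordan form
J =
  [-3,  1,  0]
  [ 0, -3,  0]
  [ 0,  0, -3]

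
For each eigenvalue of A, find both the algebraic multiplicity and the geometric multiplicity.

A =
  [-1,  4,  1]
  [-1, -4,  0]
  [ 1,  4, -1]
λ = -2: alg = 3, geom = 1

Step 1 — factor the characteristic polynomial to read off the algebraic multiplicities:
  χ_A(x) = (x + 2)^3

Step 2 — compute geometric multiplicities via the rank-nullity identity g(λ) = n − rank(A − λI):
  rank(A − (-2)·I) = 2, so dim ker(A − (-2)·I) = n − 2 = 1

Summary:
  λ = -2: algebraic multiplicity = 3, geometric multiplicity = 1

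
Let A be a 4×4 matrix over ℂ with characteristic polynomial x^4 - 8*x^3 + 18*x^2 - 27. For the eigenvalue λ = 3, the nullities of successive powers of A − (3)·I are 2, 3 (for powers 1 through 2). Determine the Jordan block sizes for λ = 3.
Block sizes for λ = 3: [2, 1]

From the dimensions of kernels of powers, the number of Jordan blocks of size at least j is d_j − d_{j−1} where d_j = dim ker(N^j) (with d_0 = 0). Computing the differences gives [2, 1].
The number of blocks of size exactly k is (#blocks of size ≥ k) − (#blocks of size ≥ k + 1), so the partition is: 1 block(s) of size 1, 1 block(s) of size 2.
In nonincreasing order the block sizes are [2, 1].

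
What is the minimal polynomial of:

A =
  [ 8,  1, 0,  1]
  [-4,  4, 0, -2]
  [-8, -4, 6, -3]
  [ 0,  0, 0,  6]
x^2 - 12*x + 36

The characteristic polynomial is χ_A(x) = (x - 6)^4, so the eigenvalues are known. The minimal polynomial is
  m_A(x) = Π_λ (x − λ)^{k_λ}
where k_λ is the size of the *largest* Jordan block for λ (equivalently, the smallest k with (A − λI)^k v = 0 for every generalised eigenvector v of λ).

  λ = 6: largest Jordan block has size 2, contributing (x − 6)^2

So m_A(x) = (x - 6)^2 = x^2 - 12*x + 36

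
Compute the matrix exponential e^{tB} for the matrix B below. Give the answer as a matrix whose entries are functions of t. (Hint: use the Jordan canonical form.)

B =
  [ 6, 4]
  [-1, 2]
e^{tB} =
  [2*t*exp(4*t) + exp(4*t), 4*t*exp(4*t)]
  [-t*exp(4*t), -2*t*exp(4*t) + exp(4*t)]

Strategy: write B = P · J · P⁻¹ where J is a Jordan canonical form, so e^{tB} = P · e^{tJ} · P⁻¹, and e^{tJ} can be computed block-by-block.

B has Jordan form
J =
  [4, 1]
  [0, 4]
(up to reordering of blocks).

Per-block formulas:
  For a 2×2 Jordan block J_2(4): exp(t · J_2(4)) = e^(4t)·(I + t·N), where N is the 2×2 nilpotent shift.

After assembling e^{tJ} and conjugating by P, we get:

e^{tB} =
  [2*t*exp(4*t) + exp(4*t), 4*t*exp(4*t)]
  [-t*exp(4*t), -2*t*exp(4*t) + exp(4*t)]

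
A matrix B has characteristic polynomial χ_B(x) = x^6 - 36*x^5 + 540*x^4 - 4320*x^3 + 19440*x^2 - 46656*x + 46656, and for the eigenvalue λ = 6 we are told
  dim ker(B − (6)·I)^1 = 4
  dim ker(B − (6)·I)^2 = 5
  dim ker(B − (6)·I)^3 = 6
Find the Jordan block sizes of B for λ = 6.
Block sizes for λ = 6: [3, 1, 1, 1]

From the dimensions of kernels of powers, the number of Jordan blocks of size at least j is d_j − d_{j−1} where d_j = dim ker(N^j) (with d_0 = 0). Computing the differences gives [4, 1, 1].
The number of blocks of size exactly k is (#blocks of size ≥ k) − (#blocks of size ≥ k + 1), so the partition is: 3 block(s) of size 1, 1 block(s) of size 3.
In nonincreasing order the block sizes are [3, 1, 1, 1].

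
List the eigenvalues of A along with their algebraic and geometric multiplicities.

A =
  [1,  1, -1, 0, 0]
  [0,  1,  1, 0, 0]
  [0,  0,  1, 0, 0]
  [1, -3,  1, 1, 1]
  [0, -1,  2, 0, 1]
λ = 1: alg = 5, geom = 2

Step 1 — factor the characteristic polynomial to read off the algebraic multiplicities:
  χ_A(x) = (x - 1)^5

Step 2 — compute geometric multiplicities via the rank-nullity identity g(λ) = n − rank(A − λI):
  rank(A − (1)·I) = 3, so dim ker(A − (1)·I) = n − 3 = 2

Summary:
  λ = 1: algebraic multiplicity = 5, geometric multiplicity = 2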